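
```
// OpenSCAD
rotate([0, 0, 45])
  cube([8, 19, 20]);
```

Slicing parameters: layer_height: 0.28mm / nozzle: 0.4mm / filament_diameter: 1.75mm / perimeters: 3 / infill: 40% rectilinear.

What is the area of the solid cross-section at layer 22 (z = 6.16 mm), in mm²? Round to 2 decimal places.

At z = 6.16 mm: the cube (footprint 8×19) is included at this height (area 152.00 mm²); (rotated 45° about Z; rotation is an isometry so areas/perimeters/island counts are preserved). Overall, the cross-section is a single solid region. Net area = 152.00 mm².

152.00 mm²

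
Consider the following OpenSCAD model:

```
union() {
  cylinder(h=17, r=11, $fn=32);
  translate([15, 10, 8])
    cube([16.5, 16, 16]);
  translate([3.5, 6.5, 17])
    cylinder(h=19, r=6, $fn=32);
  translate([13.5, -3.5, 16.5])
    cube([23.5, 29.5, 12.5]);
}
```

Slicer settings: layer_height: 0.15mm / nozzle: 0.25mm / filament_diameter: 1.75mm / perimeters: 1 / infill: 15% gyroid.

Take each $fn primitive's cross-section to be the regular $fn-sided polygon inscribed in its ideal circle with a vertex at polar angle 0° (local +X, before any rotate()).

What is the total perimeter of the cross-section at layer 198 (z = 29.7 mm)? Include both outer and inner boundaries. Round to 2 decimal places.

At z = 29.7 mm: the cylinder is not intersected at this z (z outside [0, 17]); the cube at (15, 10) is not intersected at this z (z outside [8, 24]); the r=6 cylinder at (3.5, 6.5) contributes a regular 32-gon of circumradius 6 (perimeter = 2·32·6.000·sin(180°/32) = 37.64 mm); the cube at (13.5, -3.5) is not intersected at this z (z outside [16.5, 29]); Taking the union: only the r=6 cylinder at (3.5, 6.5) is present, so the union is just that shape — boundary = 37.64 mm. Overall, the cross-section is a single solid region. Total boundary length (outer) = 37.64 mm.

37.64 mm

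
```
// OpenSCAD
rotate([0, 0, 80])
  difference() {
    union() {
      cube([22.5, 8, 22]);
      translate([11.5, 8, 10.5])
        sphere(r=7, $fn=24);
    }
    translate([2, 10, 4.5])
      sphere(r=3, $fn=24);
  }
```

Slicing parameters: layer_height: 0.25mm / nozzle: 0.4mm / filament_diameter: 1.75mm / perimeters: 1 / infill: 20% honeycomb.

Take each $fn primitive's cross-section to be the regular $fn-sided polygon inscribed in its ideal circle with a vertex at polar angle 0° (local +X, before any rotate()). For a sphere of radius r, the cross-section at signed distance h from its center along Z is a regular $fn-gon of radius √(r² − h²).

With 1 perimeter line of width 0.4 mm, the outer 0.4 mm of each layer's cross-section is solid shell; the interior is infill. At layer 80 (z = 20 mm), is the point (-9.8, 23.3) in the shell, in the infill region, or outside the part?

outside

At z = 20 mm: the 22.5×8 cube contributes its full rectangle; the sphere at (11.5, 8) is absent (|z−center|=9.500 > r=7); Merging all regions: only the 22.5×8 cube is present, so the union is just that shape — 1 connected region; the sphere at (2, 10) is not intersected at this z (|z−center|=15.500 > r=3); After the difference (first − rest): none of the subtracted shapes is present at this height, so the result so far is unchanged — 1 connected region; (rotated 80° about Z; rotation is an isometry so areas/perimeters/island counts are preserved). Overall, the cross-section is a single solid region. Undo the 80° rotation: the query point maps to (21.244, 13.697) in the un-rotated model frame. The nearest boundary edge runs (22.50, 8.00)→(0.00, 8.00); distance from the point to it = 5.70 mm. The point is not inside any of the regions above, so it lies outside the cross-section (5.70 mm from the nearest boundary).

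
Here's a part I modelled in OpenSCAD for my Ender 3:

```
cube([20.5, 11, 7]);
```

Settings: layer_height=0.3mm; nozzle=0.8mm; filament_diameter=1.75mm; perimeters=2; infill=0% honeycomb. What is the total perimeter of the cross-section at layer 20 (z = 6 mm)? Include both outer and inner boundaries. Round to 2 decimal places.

63.00 mm

At z = 6 mm: the cube is present — its section is the full 20.5×11 rectangle (perimeter 63.00 mm). Overall, the cross-section is a single solid region. Total boundary length (outer) = 63.00 mm.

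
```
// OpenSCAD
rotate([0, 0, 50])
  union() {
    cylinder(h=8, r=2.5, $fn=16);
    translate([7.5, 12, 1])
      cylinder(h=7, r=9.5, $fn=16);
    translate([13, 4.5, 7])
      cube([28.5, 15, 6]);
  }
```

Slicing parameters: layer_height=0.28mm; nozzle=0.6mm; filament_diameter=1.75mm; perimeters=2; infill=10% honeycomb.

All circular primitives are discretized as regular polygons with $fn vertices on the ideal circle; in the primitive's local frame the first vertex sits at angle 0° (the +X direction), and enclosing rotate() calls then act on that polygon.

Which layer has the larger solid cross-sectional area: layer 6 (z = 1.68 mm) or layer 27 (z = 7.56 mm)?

Layer 6 (z = 1.68): the r=2.5 cylinder contributes a regular 16-gon of circumradius 2.5 (area = (16/2)·2.500²·sin(360°/16) = 19.13 mm²); the r=9.5 cylinder at (7.5, 12) contributes a regular 16-gon of circumradius 9.5 (area = (16/2)·9.500²·sin(360°/16) = 276.30 mm²); the cube at (13, 4.5) does not reach this height (z outside [7, 13]); Taking the union: the 2 present regions are separate (no shared area or edge), so areas and boundary lengths simply add and each stays a separate island — area = 295.43 mm²; (whole slice rotated 50° about Z — lengths, areas and connectivity unchanged). So its area = 295.43 mm². Layer 27 (z = 7.56): the cylinder: section is a regular 16-gon, circumradius r=2.5 (area = (16/2)·2.500²·sin(360°/16) = 19.13 mm²); the r=9.5 cylinder at (7.5, 12) contributes a regular 16-gon of circumradius 9.5 (area = (16/2)·9.500²·sin(360°/16) = 276.30 mm²); the cube at (13, 4.5) is present — its section is the full 28.5×15 rectangle (area 427.50 mm²); Combining (union): the regions partially overlap — summed areas 722.93 mm² minus the doubly-counted overlap 41.30 mm² gives 681.64 mm² — area = 681.64 mm²; (whole slice rotated 50° about Z — lengths, areas and connectivity unchanged). So its area = 681.64 mm². Layer 27 is larger (681.64 vs 295.43 mm²).

layer 27 (z = 7.56 mm)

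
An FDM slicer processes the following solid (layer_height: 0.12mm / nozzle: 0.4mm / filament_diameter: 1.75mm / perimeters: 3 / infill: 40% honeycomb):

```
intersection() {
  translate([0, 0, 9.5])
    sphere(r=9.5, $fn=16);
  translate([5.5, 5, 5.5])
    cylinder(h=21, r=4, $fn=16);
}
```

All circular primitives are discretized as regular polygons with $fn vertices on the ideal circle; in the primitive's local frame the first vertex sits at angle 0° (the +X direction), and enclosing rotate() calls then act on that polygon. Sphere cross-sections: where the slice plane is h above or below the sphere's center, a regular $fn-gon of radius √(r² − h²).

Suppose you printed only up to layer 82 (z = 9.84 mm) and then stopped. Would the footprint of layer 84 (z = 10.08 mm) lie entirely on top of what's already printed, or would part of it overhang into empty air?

entirely on top

Compare the two slices. At z = 9.84: the r=9.5 sphere contributes a regular 16-gon of circumradius √(9.5²−0.34²) = 9.494 (area = (16/2)·9.494²·sin(360°/16) = 275.94 mm²); the r=4 cylinder at (5.5, 5) contributes a regular 16-gon of circumradius 4 (area = (16/2)·4.000²·sin(360°/16) = 48.98 mm²); After intersecting: the r=4 cylinder at (5.5, 5) partially overlaps the r=9.5 sphere; clipping to the common part keeps 37.44 mm² — area = 37.44 mm². At z = 10.08: the sphere: section is a regular 16-gon, circumradius = √(r²−h²) = √(9.5²−0.58²) = 9.482 (area = (16/2)·9.482²·sin(360°/16) = 275.27 mm²); the cylinder at (5.5, 5): section is a regular 16-gon, circumradius r=4 (area = (16/2)·4.000²·sin(360°/16) = 48.98 mm²); Keeping only the common overlap: the r=4 cylinder at (5.5, 5) partially overlaps the r=9.5 sphere; clipping to the common part keeps 37.36 mm² — area = 37.36 mm². Checking containment: the cross-section at z = 10.08 is a subset of the cross-section at z = 9.84.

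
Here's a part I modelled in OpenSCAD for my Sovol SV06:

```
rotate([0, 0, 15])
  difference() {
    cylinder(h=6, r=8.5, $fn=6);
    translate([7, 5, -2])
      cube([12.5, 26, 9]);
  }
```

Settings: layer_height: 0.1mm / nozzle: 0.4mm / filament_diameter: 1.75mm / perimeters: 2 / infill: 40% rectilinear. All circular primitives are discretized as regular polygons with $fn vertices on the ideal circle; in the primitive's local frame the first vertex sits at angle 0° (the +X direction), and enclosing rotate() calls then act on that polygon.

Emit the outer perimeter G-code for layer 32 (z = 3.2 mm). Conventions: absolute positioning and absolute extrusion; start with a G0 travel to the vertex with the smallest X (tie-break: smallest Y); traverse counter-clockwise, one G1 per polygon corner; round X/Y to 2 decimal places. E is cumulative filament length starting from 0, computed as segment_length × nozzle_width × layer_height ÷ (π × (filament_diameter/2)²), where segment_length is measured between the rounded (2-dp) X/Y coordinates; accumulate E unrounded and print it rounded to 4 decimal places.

At z = 3.2 mm: the r=8.5 cylinder contributes a regular 6-gon of circumradius 8.5; the 12.5×26 cube at (7, 5) contributes its full rectangle; Subtracting the remaining from the first: starting from the r=8.5 cylinder, the 12.5×26 cube at (7, 5) misses the remaining region (no effect) — 1 connected region; (whole slice rotated 15° about Z — lengths, areas and connectivity unchanged). The outline is a single polygon with 6 vertices. Extrusion per mm of travel: 0.4 × 0.1 / (π × 0.875²) = 0.016630. Accumulating E over each segment gives final E = 0.8481.

G0 X-8.21 Y-2.20 Z3.20
G1 X-2.20 Y-8.21 E0.1413
G1 X6.01 Y-6.01 E0.2827
G1 X8.21 Y2.20 E0.4240
G1 X2.20 Y8.21 E0.5654
G1 X-6.01 Y6.01 E0.7067
G1 X-8.21 Y-2.20 E0.8481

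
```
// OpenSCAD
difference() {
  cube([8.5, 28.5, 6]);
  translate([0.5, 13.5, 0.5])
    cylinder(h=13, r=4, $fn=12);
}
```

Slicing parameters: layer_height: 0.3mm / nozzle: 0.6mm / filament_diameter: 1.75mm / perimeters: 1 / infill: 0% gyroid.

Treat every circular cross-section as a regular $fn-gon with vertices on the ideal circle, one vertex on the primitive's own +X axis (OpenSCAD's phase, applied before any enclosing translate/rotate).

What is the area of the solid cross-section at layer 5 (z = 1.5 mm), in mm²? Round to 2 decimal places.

At z = 1.5 mm: the cube (footprint 8.5×28.5) is included at this height (area 242.25 mm²); the cylinder at (0.5, 13.5): section is a regular 12-gon, circumradius r=4 (area = (12/2)·4.000²·sin(360°/12) = 48.00 mm²); After the difference (first − rest): starting from the 8.5×28.5 cube (242.25 mm²), the r=4 cylinder at (0.5, 13.5) partially overlaps it — only the 27.93 mm² overlap (of its 48.00 mm²) is removed, clipping the outline — area = 214.32 mm². Overall, the cross-section is a single solid region. Net area = 214.32 mm².

214.32 mm²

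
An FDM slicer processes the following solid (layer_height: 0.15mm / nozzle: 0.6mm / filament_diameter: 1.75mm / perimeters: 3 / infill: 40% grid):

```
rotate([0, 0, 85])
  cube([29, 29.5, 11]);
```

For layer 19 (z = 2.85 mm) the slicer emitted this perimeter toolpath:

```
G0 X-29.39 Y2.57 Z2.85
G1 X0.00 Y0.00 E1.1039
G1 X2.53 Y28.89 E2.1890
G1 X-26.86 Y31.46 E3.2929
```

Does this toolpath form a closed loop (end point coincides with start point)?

Start point (G0): (-29.39, 2.57). End point (last G1): the path does not return to the start — open.

no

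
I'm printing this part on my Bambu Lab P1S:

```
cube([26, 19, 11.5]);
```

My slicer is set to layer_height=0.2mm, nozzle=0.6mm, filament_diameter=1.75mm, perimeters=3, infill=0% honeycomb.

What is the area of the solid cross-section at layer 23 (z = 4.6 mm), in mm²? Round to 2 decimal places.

At z = 4.6 mm: the cube (footprint 26×19) is included at this height (area 494.00 mm²). Overall, the cross-section is a single solid region. Net area = 494.00 mm².

494.00 mm²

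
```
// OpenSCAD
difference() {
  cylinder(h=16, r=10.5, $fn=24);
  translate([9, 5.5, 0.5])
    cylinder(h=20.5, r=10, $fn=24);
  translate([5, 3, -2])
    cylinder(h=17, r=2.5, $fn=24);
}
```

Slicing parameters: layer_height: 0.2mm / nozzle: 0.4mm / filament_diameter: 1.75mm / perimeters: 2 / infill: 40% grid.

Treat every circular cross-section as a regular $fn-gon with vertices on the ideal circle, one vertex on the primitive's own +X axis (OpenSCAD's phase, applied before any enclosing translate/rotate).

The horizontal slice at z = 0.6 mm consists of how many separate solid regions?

1

At z = 0.6 mm: the cylinder: section is a regular 24-gon, circumradius r=10.5; the cylinder at (9, 5.5): section is a regular 24-gon, circumradius r=10; the cylinder at (5, 3): section is a regular 24-gon, circumradius r=2.5; Subtracting the remaining from the first: starting from the r=10.5 cylinder, the r=10 cylinder at (9, 5.5) partially overlaps it — only the 121.25 mm² overlap (of its 310.58 mm²) is removed, clipping the outline; the r=2.5 cylinder at (5, 3) misses the remaining region (no effect) — 1 connected region. The result has 1 disconnected region.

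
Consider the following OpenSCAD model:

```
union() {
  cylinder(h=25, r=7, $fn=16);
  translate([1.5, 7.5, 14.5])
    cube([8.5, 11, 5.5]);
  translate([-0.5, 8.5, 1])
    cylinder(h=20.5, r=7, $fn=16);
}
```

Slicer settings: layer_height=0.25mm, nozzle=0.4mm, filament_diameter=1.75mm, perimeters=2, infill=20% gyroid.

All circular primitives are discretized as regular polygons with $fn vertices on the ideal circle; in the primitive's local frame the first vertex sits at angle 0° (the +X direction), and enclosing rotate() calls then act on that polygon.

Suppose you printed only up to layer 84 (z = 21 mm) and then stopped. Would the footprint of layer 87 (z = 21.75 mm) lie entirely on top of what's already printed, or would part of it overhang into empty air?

entirely on top

Compare the two slices. At z = 21: the cylinder: section is a regular 16-gon, circumradius r=7 (area = (16/2)·7.000²·sin(360°/16) = 150.01 mm²); the cube at (1.5, 7.5) does not reach this height (z outside [14.5, 20]); the r=7 cylinder at (-0.5, 8.5) gives a regular 16-gon of circumradius 7 (constant along its height) (area = (16/2)·7.000²·sin(360°/16) = 150.01 mm²); Combining (union): the regions partially overlap — summed areas 300.02 mm² minus the doubly-counted overlap 40.33 mm² gives 259.70 mm² — area = 259.70 mm². At z = 21.75: the r=7 cylinder contributes a regular 16-gon of circumradius 7 (area = (16/2)·7.000²·sin(360°/16) = 150.01 mm²); the cube at (1.5, 7.5) is absent (z outside [14.5, 20]); the cylinder at (-0.5, 8.5) is absent (z outside [1, 21.5]); Merging all regions: only the r=7 cylinder is present, so the union is just that shape — area = 150.01 mm². Checking containment: the cross-section at z = 21.75 is a subset of the cross-section at z = 21.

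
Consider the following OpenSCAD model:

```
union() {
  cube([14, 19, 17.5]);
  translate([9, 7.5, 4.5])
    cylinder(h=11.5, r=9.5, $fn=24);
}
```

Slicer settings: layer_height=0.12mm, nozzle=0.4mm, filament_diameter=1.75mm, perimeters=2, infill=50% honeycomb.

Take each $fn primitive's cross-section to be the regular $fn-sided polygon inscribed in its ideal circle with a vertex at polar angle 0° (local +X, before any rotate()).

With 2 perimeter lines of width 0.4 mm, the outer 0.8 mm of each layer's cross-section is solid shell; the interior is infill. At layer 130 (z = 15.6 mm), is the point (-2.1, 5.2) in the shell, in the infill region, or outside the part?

outside

At z = 15.6 mm: the cube (footprint 14×19) is included at this height; the cylinder at (9, 7.5): section is a regular 24-gon, circumradius r=9.5; Taking the union: the regions partially overlap (shared area 213.23 mm²), so overlapping operands fuse into one piece — 1 connected region. Overall, the cross-section is a single solid region. The nearest boundary edge runs (-0.18, 5.04)→(-0.50, 7.50); distance from the point to it = 1.89 mm. The point is not inside any of the regions above, so it lies outside the cross-section (1.89 mm from the nearest boundary).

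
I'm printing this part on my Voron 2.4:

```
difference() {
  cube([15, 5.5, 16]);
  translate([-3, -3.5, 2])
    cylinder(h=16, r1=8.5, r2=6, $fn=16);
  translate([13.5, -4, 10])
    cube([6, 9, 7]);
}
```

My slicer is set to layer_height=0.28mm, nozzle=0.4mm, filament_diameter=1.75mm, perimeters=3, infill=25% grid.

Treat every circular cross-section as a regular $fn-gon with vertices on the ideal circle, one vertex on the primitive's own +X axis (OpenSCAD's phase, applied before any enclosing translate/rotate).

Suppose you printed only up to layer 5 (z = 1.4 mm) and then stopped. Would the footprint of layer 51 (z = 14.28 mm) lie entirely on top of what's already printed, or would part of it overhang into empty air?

Compare the two slices. At z = 1.4: the cube (footprint 15×5.5) is included at this height (area 82.50 mm²); the cone at (-3, -3.5) does not reach this height (z outside [2, 18]); the cube at (13.5, -4) is absent (z outside [10, 17]); After the difference (first − rest): none of the subtracted shapes is present at this height, so the 15×5.5 cube is unchanged — area = 82.50 mm². At z = 14.28: the cube (footprint 15×5.5) is included at this height (area 82.50 mm²); the cone at (-3, -3.5): at t=0.767 of its height the radius interpolates to r₁+(r₂−r₁)t = 6.581, giving a regular 16-gon of that circumradius (area = (16/2)·6.581²·sin(360°/16) = 132.60 mm²); the cube at (13.5, -4) (footprint 6×9) is included at this height (area 54.00 mm²); Taking the first minus the rest: starting from the 15×5.5 cube (82.50 mm²), the cone at (-3, -3.5) partially overlaps it — only the 3.27 mm² overlap (of its 132.60 mm²) is removed, clipping the outline; the 6×9 cube at (13.5, -4) partially overlaps it — only the 7.50 mm² overlap (of its 54.00 mm²) is removed, clipping the outline — area = 71.73 mm². Checking containment: the cross-section at z = 14.28 is a subset of the cross-section at z = 1.4.

entirely on top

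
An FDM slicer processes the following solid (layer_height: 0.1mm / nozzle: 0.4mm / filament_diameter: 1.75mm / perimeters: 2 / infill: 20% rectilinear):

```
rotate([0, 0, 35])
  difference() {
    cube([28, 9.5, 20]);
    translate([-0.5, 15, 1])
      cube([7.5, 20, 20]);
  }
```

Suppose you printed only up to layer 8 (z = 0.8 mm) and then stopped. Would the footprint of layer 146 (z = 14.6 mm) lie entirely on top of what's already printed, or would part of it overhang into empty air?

entirely on top

Compare the two slices. At z = 0.8: the cube (footprint 28×9.5) is included at this height (area 266.00 mm²); the cube at (-0.5, 15) is absent (z outside [1, 21]); After the difference (first − rest): none of the subtracted shapes is present at this height, so the 28×9.5 cube is unchanged — area = 266.00 mm²; (whole slice rotated 35° about Z — lengths, areas and connectivity unchanged). At z = 14.6: the cube (footprint 28×9.5) is included at this height (area 266.00 mm²); the cube at (-0.5, 15) (footprint 7.5×20) is included at this height (area 150.00 mm²); Subtracting the remaining from the first: starting from the 28×9.5 cube (266.00 mm²), the 7.5×20 cube at (-0.5, 15) misses the remaining region (no effect) — area = 266.00 mm²; (rotated 35° about Z; rotation is an isometry so areas/perimeters/island counts are preserved). Checking containment: the cross-section at z = 14.6 is a subset of the cross-section at z = 0.8.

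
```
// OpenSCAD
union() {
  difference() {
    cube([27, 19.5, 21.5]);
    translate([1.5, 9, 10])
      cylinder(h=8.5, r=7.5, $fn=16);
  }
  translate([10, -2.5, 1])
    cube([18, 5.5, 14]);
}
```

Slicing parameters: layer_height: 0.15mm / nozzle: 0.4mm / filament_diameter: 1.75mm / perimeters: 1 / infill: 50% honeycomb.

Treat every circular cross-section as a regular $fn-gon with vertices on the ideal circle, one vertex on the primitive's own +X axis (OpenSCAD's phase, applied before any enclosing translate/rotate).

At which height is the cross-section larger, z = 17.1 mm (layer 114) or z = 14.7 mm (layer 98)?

layer 98 (z = 14.7 mm)

Layer 114 (z = 17.1): the cube (footprint 27×19.5) is included at this height (area 526.50 mm²); the r=7.5 cylinder at (1.5, 9) contributes a regular 16-gon of circumradius 7.5 (area = (16/2)·7.500²·sin(360°/16) = 172.21 mm²); After the difference (first − rest): starting from the 27×19.5 cube (526.50 mm²), the r=7.5 cylinder at (1.5, 9) partially overlaps it — only the 108.16 mm² overlap (of its 172.21 mm²) is removed, clipping the outline — area = 418.34 mm²; the cube at (10, -2.5) does not reach this height (z outside [1, 15]); Taking the union: only the result so far is present, so the union is just that shape — area = 418.34 mm². So its area = 418.34 mm². Layer 98 (z = 14.7): the cube is present — its section is the full 27×19.5 rectangle (area 526.50 mm²); the r=7.5 cylinder at (1.5, 9) contributes a regular 16-gon of circumradius 7.5 (area = (16/2)·7.500²·sin(360°/16) = 172.21 mm²); Subtracting the remaining from the first: starting from the 27×19.5 cube (526.50 mm²), the r=7.5 cylinder at (1.5, 9) partially overlaps it — only the 108.16 mm² overlap (of its 172.21 mm²) is removed, clipping the outline — area = 418.34 mm²; the cube at (10, -2.5) is present — its section is the full 18×5.5 rectangle (area 99.00 mm²); Combining (union): the regions partially overlap — summed areas 517.34 mm² minus the doubly-counted overlap 51.00 mm² gives 466.34 mm² — area = 466.34 mm². So its area = 466.34 mm². Layer 98 is larger (466.34 vs 418.34 mm²).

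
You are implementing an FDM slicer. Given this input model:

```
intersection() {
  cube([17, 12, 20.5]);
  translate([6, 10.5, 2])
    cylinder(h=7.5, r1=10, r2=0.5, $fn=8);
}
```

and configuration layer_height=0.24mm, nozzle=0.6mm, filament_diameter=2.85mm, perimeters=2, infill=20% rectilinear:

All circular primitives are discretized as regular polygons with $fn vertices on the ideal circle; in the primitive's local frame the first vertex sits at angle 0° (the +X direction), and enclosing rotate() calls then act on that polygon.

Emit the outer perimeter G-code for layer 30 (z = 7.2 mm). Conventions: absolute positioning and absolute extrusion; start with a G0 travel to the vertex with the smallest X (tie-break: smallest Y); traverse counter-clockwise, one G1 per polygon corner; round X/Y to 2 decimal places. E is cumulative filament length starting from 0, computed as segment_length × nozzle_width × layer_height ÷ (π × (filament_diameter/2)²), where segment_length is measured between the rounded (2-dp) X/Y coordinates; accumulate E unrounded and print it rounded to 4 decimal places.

G0 X2.59 Y10.50 Z7.20
G1 X3.59 Y8.09 E0.0589
G1 X6.00 Y7.09 E0.1178
G1 X8.41 Y8.09 E0.1767
G1 X9.41 Y10.50 E0.2356
G1 X8.79 Y12.00 E0.2722
G1 X3.21 Y12.00 E0.3982
G1 X2.59 Y10.50 E0.4348

At z = 7.2 mm: the 17×12 cube contributes its full rectangle; the cone at (6, 10.5): at t=0.693 of its height the radius interpolates to r₁+(r₂−r₁)t = 3.413, giving a regular 8-gon of that circumradius; Keeping only the common overlap: the cone at (6, 10.5) partially overlaps the 17×12 cube; clipping to the common part keeps 25.78 mm² — 1 connected region. The outline is a single polygon with 7 vertices. Extrusion per mm of travel: 0.6 × 0.24 / (π × 1.425²) = 0.022573. Accumulating E over each segment gives final E = 0.4348.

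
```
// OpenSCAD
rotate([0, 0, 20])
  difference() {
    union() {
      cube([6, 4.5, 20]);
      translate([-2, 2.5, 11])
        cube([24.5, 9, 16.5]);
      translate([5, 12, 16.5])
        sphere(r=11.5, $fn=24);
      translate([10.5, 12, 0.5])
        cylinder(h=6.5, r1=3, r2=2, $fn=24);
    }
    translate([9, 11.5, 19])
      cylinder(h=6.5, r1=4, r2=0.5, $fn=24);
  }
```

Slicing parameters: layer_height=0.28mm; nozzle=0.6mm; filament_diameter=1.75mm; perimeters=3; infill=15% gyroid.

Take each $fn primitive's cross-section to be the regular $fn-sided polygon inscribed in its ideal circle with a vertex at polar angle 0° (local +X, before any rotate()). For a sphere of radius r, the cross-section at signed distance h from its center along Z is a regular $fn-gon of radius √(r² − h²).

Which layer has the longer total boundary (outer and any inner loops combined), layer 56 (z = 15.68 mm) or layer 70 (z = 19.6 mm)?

layer 70 (z = 19.6 mm)

Layer 56 (z = 15.68): the 6×4.5 cube contributes its full rectangle (perimeter 21.00 mm); the cube at (-2, 2.5) (footprint 24.5×9) is included at this height (perimeter 67.00 mm); the sphere at (5, 12): section is a regular 24-gon, circumradius = √(r²−h²) = √(11.5²−0.82²) = 11.471 (perimeter = 2·24·11.471·sin(180°/24) = 71.87 mm); the cone at (10.5, 12) is not intersected at this z (z outside [0.5, 7]); Combining (union): the regions partially overlap (shared area 172.61 mm²), so the edge portions inside another operand are dropped and the merged outline is re-measured after clipping — boundary = 89.98 mm; the cone at (9, 11.5) is not intersected at this z (z outside [19, 25.5]); Subtracting the remaining from the first: none of the subtracted shapes is present at this height, so that combined region is unchanged — boundary = 89.98 mm; (whole slice rotated 20° about Z — lengths, areas and connectivity unchanged). So its perimeter = 89.98 mm. Layer 70 (z = 19.6): the 6×4.5 cube contributes its full rectangle (perimeter 21.00 mm); the 24.5×9 cube at (-2, 2.5) contributes its full rectangle (perimeter 67.00 mm); the r=11.5 sphere at (5, 12) contributes a regular 24-gon of circumradius √(11.5²−3.1²) = 11.074 (perimeter = 2·24·11.074·sin(180°/24) = 69.38 mm); the cone at (10.5, 12) is absent (z outside [0.5, 7]); Merging all regions: the regions partially overlap (shared area 165.40 mm²), so the edge portions inside another operand are dropped and the merged outline is re-measured after clipping — boundary = 89.53 mm; the cone at (9, 11.5) contributes a regular 24-gon of circumradius 3.677 (interpolated between r1=4 and r2=0.5 at t=0.092) (perimeter = 2·24·3.677·sin(180°/24) = 23.04 mm); Taking the first minus the rest: starting from the result so far, the cone at (9, 11.5) lies wholly inside it (removes its full 41.99 mm² and its 23.04 mm outline becomes a hole wall) — boundary (outer + 1 inner loop) = 112.56 mm; (rotated 20° about Z; rotation is an isometry so areas/perimeters/island counts are preserved). So its perimeter = 112.56 mm. Layer 70 is larger (112.56 vs 89.98 mm).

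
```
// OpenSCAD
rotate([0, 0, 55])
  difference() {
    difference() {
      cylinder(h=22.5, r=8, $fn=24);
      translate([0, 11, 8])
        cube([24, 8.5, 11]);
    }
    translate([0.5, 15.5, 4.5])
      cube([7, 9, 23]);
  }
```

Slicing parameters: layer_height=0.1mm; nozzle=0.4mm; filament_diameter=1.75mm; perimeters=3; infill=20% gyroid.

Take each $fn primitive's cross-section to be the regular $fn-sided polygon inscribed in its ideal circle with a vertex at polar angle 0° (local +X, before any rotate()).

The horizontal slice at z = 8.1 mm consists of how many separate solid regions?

1

At z = 8.1 mm: the r=8 cylinder contributes a regular 24-gon of circumradius 8; the cube at (0, 11) (footprint 24×8.5) is included at this height; Subtracting the remaining from the first: starting from the r=8 cylinder, the 24×8.5 cube at (0, 11) misses the remaining region (no effect) — 1 connected region; the 7×9 cube at (0.5, 15.5) contributes its full rectangle; Taking the first minus the rest: starting from the result so far, the 7×9 cube at (0.5, 15.5) misses the remaining region (no effect) — 1 connected region; (whole slice rotated 55° about Z — lengths, areas and connectivity unchanged). The result has 1 disconnected region.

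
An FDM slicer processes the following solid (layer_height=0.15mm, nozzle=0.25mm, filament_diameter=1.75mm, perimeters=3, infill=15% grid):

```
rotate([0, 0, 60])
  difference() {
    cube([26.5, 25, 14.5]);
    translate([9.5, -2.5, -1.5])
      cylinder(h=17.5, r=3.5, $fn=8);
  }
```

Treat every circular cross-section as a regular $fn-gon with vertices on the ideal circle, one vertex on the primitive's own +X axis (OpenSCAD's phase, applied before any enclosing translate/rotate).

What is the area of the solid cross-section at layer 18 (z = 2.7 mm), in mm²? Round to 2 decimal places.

At z = 2.7 mm: the 26.5×25 cube contributes its full rectangle (area 662.50 mm²); the r=3.5 cylinder at (9.5, -2.5) contributes a regular 8-gon of circumradius 3.5 (area = (8/2)·3.500²·sin(360°/8) = 34.65 mm²); Taking the first minus the rest: starting from the 26.5×25 cube (662.50 mm²), the r=3.5 cylinder at (9.5, -2.5) partially overlaps it — only the 2.41 mm² overlap (of its 34.65 mm²) is removed, clipping the outline — area = 660.09 mm²; (rotated 60° about Z; rotation is an isometry so areas/perimeters/island counts are preserved). Overall, the cross-section is a single solid region. Net area = 660.09 mm².

660.09 mm²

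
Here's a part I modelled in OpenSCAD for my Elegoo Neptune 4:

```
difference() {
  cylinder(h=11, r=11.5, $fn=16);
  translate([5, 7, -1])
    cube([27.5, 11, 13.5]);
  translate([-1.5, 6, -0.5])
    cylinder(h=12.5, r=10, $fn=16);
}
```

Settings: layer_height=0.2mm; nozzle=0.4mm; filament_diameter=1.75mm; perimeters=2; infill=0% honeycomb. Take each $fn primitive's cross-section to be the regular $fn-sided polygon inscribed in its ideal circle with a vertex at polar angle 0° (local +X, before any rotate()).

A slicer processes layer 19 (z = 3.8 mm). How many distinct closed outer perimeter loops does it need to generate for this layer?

At z = 3.8 mm: the r=11.5 cylinder gives a regular 16-gon of circumradius 11.5 (constant along its height); the 27.5×11 cube at (5, 7) contributes its full rectangle; the r=10 cylinder at (-1.5, 6) contributes a regular 16-gon of circumradius 10; Subtracting the remaining from the first: starting from the r=11.5 cylinder, the 27.5×11 cube at (5, 7) partially overlaps it — only the 7.25 mm² overlap (of its 302.50 mm²) is removed, clipping the outline; the r=10 cylinder at (-1.5, 6) partially overlaps it — only the 215.41 mm² overlap (of its 306.15 mm²) is removed, clipping the outline — 1 connected region. The result has 1 disconnected region.

1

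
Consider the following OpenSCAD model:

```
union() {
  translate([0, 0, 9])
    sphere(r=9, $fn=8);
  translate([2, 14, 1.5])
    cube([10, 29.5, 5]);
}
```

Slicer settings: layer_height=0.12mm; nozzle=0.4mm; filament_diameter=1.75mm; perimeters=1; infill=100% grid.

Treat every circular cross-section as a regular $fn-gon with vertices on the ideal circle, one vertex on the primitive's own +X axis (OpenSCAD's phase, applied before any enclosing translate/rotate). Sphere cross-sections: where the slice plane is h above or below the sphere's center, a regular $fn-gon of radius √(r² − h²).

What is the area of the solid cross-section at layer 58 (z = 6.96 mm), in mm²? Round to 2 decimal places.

At z = 6.96 mm: the r=9 sphere contributes a regular 8-gon of circumradius √(9²−2.04²) = 8.766 (area = (8/2)·8.766²·sin(360°/8) = 217.33 mm²); the cube at (2, 14) does not reach this height (z outside [1.5, 6.5]); Taking the union: only the r=9 sphere is present, so the union is just that shape — area = 217.33 mm². Overall, the cross-section is a single solid region. Net area = 217.33 mm².

217.33 mm²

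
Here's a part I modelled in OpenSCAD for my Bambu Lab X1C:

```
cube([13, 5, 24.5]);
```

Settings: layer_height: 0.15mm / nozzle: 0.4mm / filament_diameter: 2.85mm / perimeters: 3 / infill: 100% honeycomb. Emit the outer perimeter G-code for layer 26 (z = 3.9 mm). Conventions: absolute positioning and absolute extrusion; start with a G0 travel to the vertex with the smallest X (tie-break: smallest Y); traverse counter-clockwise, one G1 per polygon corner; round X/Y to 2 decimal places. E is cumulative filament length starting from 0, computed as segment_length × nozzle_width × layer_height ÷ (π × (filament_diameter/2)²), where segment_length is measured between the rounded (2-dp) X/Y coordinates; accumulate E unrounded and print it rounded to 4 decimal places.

G0 X0.00 Y0.00 Z3.90
G1 X13.00 Y0.00 E0.1223
G1 X13.00 Y5.00 E0.1693
G1 X0.00 Y5.00 E0.2916
G1 X0.00 Y0.00 E0.3386

At z = 3.9 mm: the 13×5 cube contributes its full rectangle. The outline is a single polygon with 4 vertices. Extrusion per mm of travel: 0.4 × 0.15 / (π × 1.425²) = 0.009405. Accumulating E over each segment gives final E = 0.3386.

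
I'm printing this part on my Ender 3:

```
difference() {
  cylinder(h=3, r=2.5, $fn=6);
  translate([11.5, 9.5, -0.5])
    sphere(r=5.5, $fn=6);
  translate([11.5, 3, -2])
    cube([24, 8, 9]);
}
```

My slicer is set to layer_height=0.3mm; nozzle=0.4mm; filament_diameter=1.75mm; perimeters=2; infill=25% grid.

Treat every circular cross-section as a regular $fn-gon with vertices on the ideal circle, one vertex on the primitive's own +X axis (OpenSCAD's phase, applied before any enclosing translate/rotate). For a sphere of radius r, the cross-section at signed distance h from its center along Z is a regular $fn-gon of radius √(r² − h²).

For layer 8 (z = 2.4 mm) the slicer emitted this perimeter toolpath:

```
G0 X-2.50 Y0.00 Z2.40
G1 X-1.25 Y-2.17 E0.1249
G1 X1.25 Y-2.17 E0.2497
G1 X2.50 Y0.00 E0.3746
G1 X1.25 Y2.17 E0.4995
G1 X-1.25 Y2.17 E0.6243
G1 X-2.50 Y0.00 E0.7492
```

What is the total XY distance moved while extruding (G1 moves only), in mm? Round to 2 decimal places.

Sum the Euclidean lengths of each G1 segment: total = 15.02 mm.

15.02 mm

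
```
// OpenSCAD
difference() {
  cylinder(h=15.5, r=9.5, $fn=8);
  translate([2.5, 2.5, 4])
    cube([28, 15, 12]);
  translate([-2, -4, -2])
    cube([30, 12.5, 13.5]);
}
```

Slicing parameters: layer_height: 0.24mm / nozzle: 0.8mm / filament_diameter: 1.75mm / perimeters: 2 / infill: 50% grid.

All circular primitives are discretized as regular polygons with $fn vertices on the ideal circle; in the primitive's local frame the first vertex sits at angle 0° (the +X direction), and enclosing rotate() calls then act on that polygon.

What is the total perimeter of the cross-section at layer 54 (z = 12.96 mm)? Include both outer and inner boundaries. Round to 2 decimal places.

60.97 mm

At z = 12.96 mm: the r=9.5 cylinder gives a regular 8-gon of circumradius 9.5 (constant along its height) (perimeter = 2·8·9.500·sin(180°/8) = 58.17 mm); the cube at (2.5, 2.5) (footprint 28×15) is included at this height (perimeter 86.00 mm); the cube at (-2, -4) is not intersected at this z (z outside [-2, 11.5]); After the difference (first − rest): starting from the r=9.5 cylinder, the 28×15 cube at (2.5, 2.5) partially overlaps it — only the 25.16 mm² overlap (of its 420.00 mm²) is removed, clipping the outline — boundary = 60.97 mm. Overall, the cross-section is a single solid region. Total boundary length (outer) = 60.97 mm.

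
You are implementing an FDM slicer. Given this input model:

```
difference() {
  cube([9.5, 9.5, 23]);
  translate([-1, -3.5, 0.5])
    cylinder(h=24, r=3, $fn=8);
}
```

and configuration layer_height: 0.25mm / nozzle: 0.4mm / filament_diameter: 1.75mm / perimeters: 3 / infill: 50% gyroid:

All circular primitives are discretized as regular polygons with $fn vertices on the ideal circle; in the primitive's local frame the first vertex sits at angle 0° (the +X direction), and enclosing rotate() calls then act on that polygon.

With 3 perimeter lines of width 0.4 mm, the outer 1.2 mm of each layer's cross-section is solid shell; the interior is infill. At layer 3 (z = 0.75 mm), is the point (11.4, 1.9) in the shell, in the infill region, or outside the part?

outside

At z = 0.75 mm: the 9.5×9.5 cube contributes its full rectangle; the r=3 cylinder at (-1, -3.5) gives a regular 8-gon of circumradius 3 (constant along its height); Taking the first minus the rest: starting from the 9.5×9.5 cube, the r=3 cylinder at (-1, -3.5) misses the remaining region (no effect) — 1 connected region. Overall, the cross-section is a single solid region. The nearest boundary edge runs (9.50, 9.50)→(9.50, 0.00); distance from the point to it = 1.90 mm. The point is not inside any of the regions above, so it lies outside the cross-section (1.90 mm from the nearest boundary).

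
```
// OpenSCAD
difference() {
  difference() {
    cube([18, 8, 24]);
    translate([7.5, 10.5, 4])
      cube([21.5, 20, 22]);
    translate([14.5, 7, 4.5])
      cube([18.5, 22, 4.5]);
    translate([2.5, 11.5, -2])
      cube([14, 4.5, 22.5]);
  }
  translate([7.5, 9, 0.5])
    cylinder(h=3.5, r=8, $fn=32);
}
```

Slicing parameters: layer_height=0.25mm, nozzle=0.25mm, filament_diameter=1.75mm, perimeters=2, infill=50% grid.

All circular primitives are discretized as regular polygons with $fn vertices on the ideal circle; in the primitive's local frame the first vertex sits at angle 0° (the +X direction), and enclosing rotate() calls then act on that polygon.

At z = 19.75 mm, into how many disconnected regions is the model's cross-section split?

At z = 19.75 mm: the cube is present — its section is the full 18×8 rectangle; the cube at (7.5, 10.5) is present — its section is the full 21.5×20 rectangle; the cube at (14.5, 7) is not intersected at this z (z outside [4.5, 9]); the cube at (2.5, 11.5) (footprint 14×4.5) is included at this height; Subtracting the remaining from the first: starting from the 18×8 cube, the 21.5×20 cube at (7.5, 10.5) misses the remaining region (no effect); the 14×4.5 cube at (2.5, 11.5) misses the remaining region (no effect) — 1 connected region; the cylinder at (7.5, 9) does not reach this height (z outside [0.5, 4]); After the difference (first − rest): none of the subtracted shapes is present at this height, so that combined region is unchanged — 1 connected region. The result has 1 disconnected region.

1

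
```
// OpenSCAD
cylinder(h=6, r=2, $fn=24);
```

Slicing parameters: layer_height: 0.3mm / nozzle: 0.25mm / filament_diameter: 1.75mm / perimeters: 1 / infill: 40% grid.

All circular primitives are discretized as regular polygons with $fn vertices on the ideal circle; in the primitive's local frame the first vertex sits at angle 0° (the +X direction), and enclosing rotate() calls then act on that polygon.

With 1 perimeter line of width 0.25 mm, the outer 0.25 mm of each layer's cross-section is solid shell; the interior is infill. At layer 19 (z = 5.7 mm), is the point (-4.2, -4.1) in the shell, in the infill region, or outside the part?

outside

At z = 5.7 mm: the cylinder: section is a regular 24-gon, circumradius r=2. Overall, the cross-section is a single solid region. The nearest boundary edge runs (-1.73, -1.00)→(-1.41, -1.41); distance from the point to it = 3.87 mm. The point is not inside any of the regions above, so it lies outside the cross-section (3.87 mm from the nearest boundary).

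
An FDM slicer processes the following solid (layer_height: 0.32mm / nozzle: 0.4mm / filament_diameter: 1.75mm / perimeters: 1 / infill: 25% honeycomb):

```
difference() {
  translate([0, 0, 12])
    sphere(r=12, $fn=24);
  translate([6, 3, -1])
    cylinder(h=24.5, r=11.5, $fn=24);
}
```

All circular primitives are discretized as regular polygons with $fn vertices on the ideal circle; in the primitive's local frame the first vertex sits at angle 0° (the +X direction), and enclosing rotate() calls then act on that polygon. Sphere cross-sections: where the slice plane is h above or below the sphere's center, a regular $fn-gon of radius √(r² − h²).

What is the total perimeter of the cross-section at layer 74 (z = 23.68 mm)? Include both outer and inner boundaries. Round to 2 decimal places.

17.25 mm

At z = 23.68 mm: the sphere: section is a regular 24-gon, circumradius = √(r²−h²) = √(12²−11.68²) = 2.753 (perimeter = 2·24·2.753·sin(180°/24) = 17.25 mm); the cylinder at (6, 3) does not reach this height (z outside [-1, 23.5]); Taking the first minus the rest: none of the subtracted shapes is present at this height, so the r=12 sphere is unchanged — boundary = 17.25 mm. Overall, the cross-section is a single solid region. Total boundary length (outer) = 17.25 mm.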